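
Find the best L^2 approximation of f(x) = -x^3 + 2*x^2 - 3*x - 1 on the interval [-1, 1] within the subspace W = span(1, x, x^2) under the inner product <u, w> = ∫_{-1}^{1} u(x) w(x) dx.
g(x) = 2*x^2 - 18*x/5 - 1

The best approximation g ∈ W is the orthogonal projection of f onto W. Writing g = a_0 + a_1 x + a_2 x^2, the coefficients solve the normal equations G · a = b where
  G_{ij} = <φ_i, φ_j> and b_i = <f, φ_i>, with φ_0 = 1, φ_1 = x, φ_2 = x^2.
G =
  [2, 0, 2/3]
  [0, 2/3, 0]
  [2/3, 0, 2/5],
b = (-2/3, -12/5, 2/15).
Solving gives a_0 = -1, a_1 = -18/5, a_2 = 2, so
  g(x) = 2*x^2 - 18*x/5 - 1.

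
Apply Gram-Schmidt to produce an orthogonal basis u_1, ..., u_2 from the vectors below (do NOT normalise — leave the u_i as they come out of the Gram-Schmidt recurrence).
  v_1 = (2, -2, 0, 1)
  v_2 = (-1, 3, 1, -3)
Orthogonal basis:
  u_1 = (2, -2, 0, 1)
  u_2 = (13/9, 5/9, 1, -16/9)

Apply the Gram-Schmidt recurrence
  u_1 = v_1
  u_i = v_i − Σ_{j<i} ((v_i · u_j) / (u_j · u_j)) · u_j.

Step by step this gives:
  u_1 = (2, -2, 0, 1)
  u_2 = (13/9, 5/9, 1, -16/9)

Orthogonality check:
  u_2 · u_1 = 0 (should be 0)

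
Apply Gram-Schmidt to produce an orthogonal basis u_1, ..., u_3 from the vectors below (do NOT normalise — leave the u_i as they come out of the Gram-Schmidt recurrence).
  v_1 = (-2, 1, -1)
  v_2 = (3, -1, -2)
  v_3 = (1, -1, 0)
Orthogonal basis:
  u_1 = (-2, 1, -1)
  u_2 = (4/3, -1/6, -17/6)
  u_3 = (-12/59, -28/59, -4/59)

Apply the Gram-Schmidt recurrence
  u_1 = v_1
  u_i = v_i − Σ_{j<i} ((v_i · u_j) / (u_j · u_j)) · u_j.

Step by step this gives:
  u_1 = (-2, 1, -1)
  u_2 = (4/3, -1/6, -17/6)
  u_3 = (-12/59, -28/59, -4/59)

Orthogonality check:
  u_2 · u_1 = 0 (should be 0)
  u_3 · u_1 = 0 (should be 0)
  u_3 · u_2 = 0 (should be 0)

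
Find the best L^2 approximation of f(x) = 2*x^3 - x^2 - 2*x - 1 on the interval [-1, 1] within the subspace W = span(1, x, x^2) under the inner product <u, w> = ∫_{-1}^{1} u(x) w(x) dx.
g(x) = -x^2 - 4*x/5 - 1

The best approximation g ∈ W is the orthogonal projection of f onto W. Writing g = a_0 + a_1 x + a_2 x^2, the coefficients solve the normal equations G · a = b where
  G_{ij} = <φ_i, φ_j> and b_i = <f, φ_i>, with φ_0 = 1, φ_1 = x, φ_2 = x^2.
G =
  [2, 0, 2/3]
  [0, 2/3, 0]
  [2/3, 0, 2/5],
b = (-8/3, -8/15, -16/15).
Solving gives a_0 = -1, a_1 = -4/5, a_2 = -1, so
  g(x) = -x^2 - 4*x/5 - 1.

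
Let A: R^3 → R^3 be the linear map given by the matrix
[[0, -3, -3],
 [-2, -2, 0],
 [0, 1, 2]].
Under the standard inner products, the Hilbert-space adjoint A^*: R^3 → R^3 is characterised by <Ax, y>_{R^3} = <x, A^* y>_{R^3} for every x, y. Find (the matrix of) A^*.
A^* = A^T =
[[0, -2, 0],
 [-3, -2, 1],
 [-3, 0, 2]]

For real matrices with standard dot products, the defining identity <Ax, y> = <x, A^* y> gives (Ax)^T y = x^T (A^*) y, i.e. x^T A^T y = x^T (A^*) y. Since this holds for all x, y, we must have A^* = A^T. Therefore
A^* =
[[0, -2, 0],
 [-3, -2, 1],
 [-3, 0, 2]].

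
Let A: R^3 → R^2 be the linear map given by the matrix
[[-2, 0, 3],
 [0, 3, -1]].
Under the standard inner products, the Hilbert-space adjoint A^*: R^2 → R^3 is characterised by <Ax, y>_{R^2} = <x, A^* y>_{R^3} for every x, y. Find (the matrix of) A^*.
A^* = A^T =
[[-2, 0],
 [0, 3],
 [3, -1]]

For real matrices with standard dot products, the defining identity <Ax, y> = <x, A^* y> gives (Ax)^T y = x^T (A^*) y, i.e. x^T A^T y = x^T (A^*) y. Since this holds for all x, y, we must have A^* = A^T. Therefore
A^* =
[[-2, 0],
 [0, 3],
 [3, -1]].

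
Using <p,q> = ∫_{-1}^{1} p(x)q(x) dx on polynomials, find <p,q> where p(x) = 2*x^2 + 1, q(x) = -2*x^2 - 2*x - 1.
<p,q> = -94/15

Expand the product: p(x)·q(x) = -4*x^4 - 4*x^3 - 4*x^2 - 2*x - 1.
∫_{-1}^{1} of each monomial x^k gives [2/(k+1) if k even, 0 if k odd]. Integrating term-by-term (or equivalently evaluating the antiderivative F(x) = -4*x^5/5 - x^4 - 4*x^3/3 - x^2 - x at the endpoints):
  F(1) − F(−1) = -77/15 − (17/15) = -94/15.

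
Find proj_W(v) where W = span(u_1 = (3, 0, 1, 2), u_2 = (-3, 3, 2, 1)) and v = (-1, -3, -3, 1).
proj_W(v) = (3/11, -58/33, -5/3, -52/33)

Set up U = [u_1 | ... | u_2] ∈ R^(4×2). The projector onto W = col(U) is P = U (U^T U)^(-1) U^T.
Compute U^T U =
  [14, -5]
  [-5, 23],
and U^T v = (-4, -11).
Solve U^T U · c = U^T v for the coefficients: c = (-49/99, -58/99). The projection is proj_W(v) = U c.
Check: (v - proj_W(v)) · u_1 = 0  (should be 0).
Check: (v - proj_W(v)) · u_2 = 0  (should be 0).
Result: proj_W(v) = (3/11, -58/33, -5/3, -52/33).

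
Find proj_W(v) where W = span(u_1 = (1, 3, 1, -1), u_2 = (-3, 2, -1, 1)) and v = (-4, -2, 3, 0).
proj_W(v) = (-311/179, -196/179, -177/179, 177/179)

Set up U = [u_1 | ... | u_2] ∈ R^(4×2). The projector onto W = col(U) is P = U (U^T U)^(-1) U^T.
Compute U^T U =
  [12, 1]
  [1, 15],
and U^T v = (-7, 5).
Solve U^T U · c = U^T v for the coefficients: c = (-110/179, 67/179). The projection is proj_W(v) = U c.
Check: (v - proj_W(v)) · u_1 = 0  (should be 0).
Check: (v - proj_W(v)) · u_2 = 0  (should be 0).
Result: proj_W(v) = (-311/179, -196/179, -177/179, 177/179).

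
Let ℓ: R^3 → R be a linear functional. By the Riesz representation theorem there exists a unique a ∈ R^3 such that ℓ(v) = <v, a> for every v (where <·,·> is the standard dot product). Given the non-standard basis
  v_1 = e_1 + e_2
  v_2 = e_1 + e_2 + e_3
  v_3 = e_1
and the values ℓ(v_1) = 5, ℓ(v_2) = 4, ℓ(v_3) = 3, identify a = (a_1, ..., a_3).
a = (3, 2, -1)

Write a = (a_1, ..., a_3) in the standard basis. For each basis vector v_i, ℓ(v_i) = <v_i, a> is a linear equation in the a_j's. Collect the n equations into a matrix system V a = ℓ, where row i of V is v_i (expressed in the standard basis). Since V is invertible (lower-triangular with 1s on the diagonal, up to permutation), solve by back-substitution:
  V =
[[1, 1, 0],
 [1, 1, 1],
 [1, 0, 0]]
  V a = (5, 4, 3)
Solving gives a = (3, 2, -1).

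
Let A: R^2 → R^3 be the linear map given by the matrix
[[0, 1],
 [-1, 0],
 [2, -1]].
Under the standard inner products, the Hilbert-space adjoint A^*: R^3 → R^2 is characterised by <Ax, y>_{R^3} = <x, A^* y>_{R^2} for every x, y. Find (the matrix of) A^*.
A^* = A^T =
[[0, -1, 2],
 [1, 0, -1]]

For real matrices with standard dot products, the defining identity <Ax, y> = <x, A^* y> gives (Ax)^T y = x^T (A^*) y, i.e. x^T A^T y = x^T (A^*) y. Since this holds for all x, y, we must have A^* = A^T. Therefore
A^* =
[[0, -1, 2],
 [1, 0, -1]].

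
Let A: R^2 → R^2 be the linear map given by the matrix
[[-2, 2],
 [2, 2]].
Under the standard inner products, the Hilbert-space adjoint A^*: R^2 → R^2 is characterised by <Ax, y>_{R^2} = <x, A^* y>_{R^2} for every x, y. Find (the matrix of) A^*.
A^* = A^T =
[[-2, 2],
 [2, 2]]

For real matrices with standard dot products, the defining identity <Ax, y> = <x, A^* y> gives (Ax)^T y = x^T (A^*) y, i.e. x^T A^T y = x^T (A^*) y. Since this holds for all x, y, we must have A^* = A^T. Therefore
A^* =
[[-2, 2],
 [2, 2]].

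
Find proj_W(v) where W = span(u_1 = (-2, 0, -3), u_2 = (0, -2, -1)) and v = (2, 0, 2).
proj_W(v) = (11/7, -1/7, 16/7)

Set up U = [u_1 | ... | u_2] ∈ R^(3×2). The projector onto W = col(U) is P = U (U^T U)^(-1) U^T.
Compute U^T U =
  [13, 3]
  [3, 5],
and U^T v = (-10, -2).
Solve U^T U · c = U^T v for the coefficients: c = (-11/14, 1/14). The projection is proj_W(v) = U c.
Check: (v - proj_W(v)) · u_1 = 0  (should be 0).
Check: (v - proj_W(v)) · u_2 = 0  (should be 0).
Result: proj_W(v) = (11/7, -1/7, 16/7).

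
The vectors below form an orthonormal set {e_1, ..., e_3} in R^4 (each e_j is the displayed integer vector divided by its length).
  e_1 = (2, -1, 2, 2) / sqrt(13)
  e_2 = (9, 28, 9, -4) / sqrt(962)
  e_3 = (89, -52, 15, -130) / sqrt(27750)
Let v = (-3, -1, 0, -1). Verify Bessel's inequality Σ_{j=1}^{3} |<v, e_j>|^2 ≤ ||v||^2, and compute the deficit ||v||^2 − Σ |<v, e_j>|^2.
Σ |<v, e_j>|^2 = 101/15; ||v||^2 = 11; deficit = 64/15

Write each e_j = u_j / sqrt(<u_j, u_j>) where u_j is the displayed integer vector. Then <v, e_j> = <v, u_j> / sqrt(<u_j, u_j>), so |<v, e_j>|^2 = <v, u_j>^2 / <u_j, u_j>.
Coefficients: <v, e_1> = -7/sqrt(13), <v, e_2> = -51/sqrt(962), <v, e_3> = -85/sqrt(27750).
Square and sum: Σ |<v, e_j>|^2 = 101/15.
Compute ||v||^2 = v·v = 11.
Deficit = 11 − 101/15 = 64/15 ≥ 0, confirming Bessel's inequality. (The deficit equals ||v − Σ <v,e_j> e_j||^2, the squared distance from v to span{e_j}.)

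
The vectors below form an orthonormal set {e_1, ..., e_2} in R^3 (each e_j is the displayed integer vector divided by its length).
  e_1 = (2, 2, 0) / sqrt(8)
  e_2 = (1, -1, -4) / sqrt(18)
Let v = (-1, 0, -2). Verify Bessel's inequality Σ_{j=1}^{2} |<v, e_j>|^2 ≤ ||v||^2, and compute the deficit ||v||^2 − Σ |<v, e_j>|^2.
Σ |<v, e_j>|^2 = 29/9; ||v||^2 = 5; deficit = 16/9

Write each e_j = u_j / sqrt(<u_j, u_j>) where u_j is the displayed integer vector. Then <v, e_j> = <v, u_j> / sqrt(<u_j, u_j>), so |<v, e_j>|^2 = <v, u_j>^2 / <u_j, u_j>.
Coefficients: <v, e_1> = -2/sqrt(8), <v, e_2> = 7/sqrt(18).
Square and sum: Σ |<v, e_j>|^2 = 29/9.
Compute ||v||^2 = v·v = 5.
Deficit = 5 − 29/9 = 16/9 ≥ 0, confirming Bessel's inequality. (The deficit equals ||v − Σ <v,e_j> e_j||^2, the squared distance from v to span{e_j}.)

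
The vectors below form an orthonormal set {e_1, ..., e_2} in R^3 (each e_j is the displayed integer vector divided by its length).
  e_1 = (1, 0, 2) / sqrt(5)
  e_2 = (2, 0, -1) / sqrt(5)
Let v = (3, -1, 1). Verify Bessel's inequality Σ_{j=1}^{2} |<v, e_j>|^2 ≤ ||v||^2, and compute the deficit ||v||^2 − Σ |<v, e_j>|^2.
Σ |<v, e_j>|^2 = 10; ||v||^2 = 11; deficit = 1

Write each e_j = u_j / sqrt(<u_j, u_j>) where u_j is the displayed integer vector. Then <v, e_j> = <v, u_j> / sqrt(<u_j, u_j>), so |<v, e_j>|^2 = <v, u_j>^2 / <u_j, u_j>.
Coefficients: <v, e_1> = 5/sqrt(5), <v, e_2> = 5/sqrt(5).
Square and sum: Σ |<v, e_j>|^2 = 10.
Compute ||v||^2 = v·v = 11.
Deficit = 11 − 10 = 1 ≥ 0, confirming Bessel's inequality. (The deficit equals ||v − Σ <v,e_j> e_j||^2, the squared distance from v to span{e_j}.)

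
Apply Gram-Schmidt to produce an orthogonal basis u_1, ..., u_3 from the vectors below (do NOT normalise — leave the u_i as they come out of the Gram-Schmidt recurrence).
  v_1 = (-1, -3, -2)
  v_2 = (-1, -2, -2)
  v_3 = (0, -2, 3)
Orthogonal basis:
  u_1 = (-1, -3, -2)
  u_2 = (-3/14, 5/14, -3/7)
  u_3 = (-6/5, 0, 3/5)

Apply the Gram-Schmidt recurrence
  u_1 = v_1
  u_i = v_i − Σ_{j<i} ((v_i · u_j) / (u_j · u_j)) · u_j.

Step by step this gives:
  u_1 = (-1, -3, -2)
  u_2 = (-3/14, 5/14, -3/7)
  u_3 = (-6/5, 0, 3/5)

Orthogonality check:
  u_2 · u_1 = 0 (should be 0)
  u_3 · u_1 = 0 (should be 0)
  u_3 · u_2 = 0 (should be 0)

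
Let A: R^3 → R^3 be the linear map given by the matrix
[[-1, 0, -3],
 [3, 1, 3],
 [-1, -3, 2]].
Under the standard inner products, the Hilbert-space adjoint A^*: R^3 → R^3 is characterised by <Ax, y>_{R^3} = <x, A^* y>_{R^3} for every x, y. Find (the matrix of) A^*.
A^* = A^T =
[[-1, 3, -1],
 [0, 1, -3],
 [-3, 3, 2]]

For real matrices with standard dot products, the defining identity <Ax, y> = <x, A^* y> gives (Ax)^T y = x^T (A^*) y, i.e. x^T A^T y = x^T (A^*) y. Since this holds for all x, y, we must have A^* = A^T. Therefore
A^* =
[[-1, 3, -1],
 [0, 1, -3],
 [-3, 3, 2]].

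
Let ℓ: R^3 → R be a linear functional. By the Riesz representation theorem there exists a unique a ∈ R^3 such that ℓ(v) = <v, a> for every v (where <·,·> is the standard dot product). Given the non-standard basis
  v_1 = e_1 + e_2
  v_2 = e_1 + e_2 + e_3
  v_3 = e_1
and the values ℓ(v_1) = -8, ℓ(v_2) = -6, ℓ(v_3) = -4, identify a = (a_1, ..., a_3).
a = (-4, -4, 2)

Write a = (a_1, ..., a_3) in the standard basis. For each basis vector v_i, ℓ(v_i) = <v_i, a> is a linear equation in the a_j's. Collect the n equations into a matrix system V a = ℓ, where row i of V is v_i (expressed in the standard basis). Since V is invertible (lower-triangular with 1s on the diagonal, up to permutation), solve by back-substitution:
  V =
[[1, 1, 0],
 [1, 1, 1],
 [1, 0, 0]]
  V a = (-8, -6, -4)
Solving gives a = (-4, -4, 2).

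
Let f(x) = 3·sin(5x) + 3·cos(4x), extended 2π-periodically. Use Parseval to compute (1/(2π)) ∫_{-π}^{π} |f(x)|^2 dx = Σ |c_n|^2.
Σ |c_n|^2 = 9

Expand |f|^2 and use orthogonality of {sin(nx), cos(mx)} on [-π, π]:
  ∫_{-π}^{π} sin(nx)^2 dx = π, ∫ cos(mx)^2 dx = π, and cross terms integrate to 0.
So ∫_{-π}^{π} f(x)^2 dx = 3^2 · π + 3^2 · π = (9 + 9)π.
Divide by 2π: (9 + 9)/2 = 9.
By Parseval, this equals Σ |c_n|^2.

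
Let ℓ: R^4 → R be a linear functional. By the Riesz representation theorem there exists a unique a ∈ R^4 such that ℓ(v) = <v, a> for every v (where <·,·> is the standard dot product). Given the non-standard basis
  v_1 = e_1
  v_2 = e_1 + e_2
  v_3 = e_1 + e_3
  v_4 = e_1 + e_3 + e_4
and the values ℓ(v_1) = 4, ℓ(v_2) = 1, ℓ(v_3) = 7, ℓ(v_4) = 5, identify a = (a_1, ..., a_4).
a = (4, -3, 3, -2)

Write a = (a_1, ..., a_4) in the standard basis. For each basis vector v_i, ℓ(v_i) = <v_i, a> is a linear equation in the a_j's. Collect the n equations into a matrix system V a = ℓ, where row i of V is v_i (expressed in the standard basis). Since V is invertible (lower-triangular with 1s on the diagonal, up to permutation), solve by back-substitution:
  V =
[[1, 0, 0, 0],
 [1, 1, 0, 0],
 [1, 0, 1, 0],
 [1, 0, 1, 1]]
  V a = (4, 1, 7, 5)
Solving gives a = (4, -3, 3, -2).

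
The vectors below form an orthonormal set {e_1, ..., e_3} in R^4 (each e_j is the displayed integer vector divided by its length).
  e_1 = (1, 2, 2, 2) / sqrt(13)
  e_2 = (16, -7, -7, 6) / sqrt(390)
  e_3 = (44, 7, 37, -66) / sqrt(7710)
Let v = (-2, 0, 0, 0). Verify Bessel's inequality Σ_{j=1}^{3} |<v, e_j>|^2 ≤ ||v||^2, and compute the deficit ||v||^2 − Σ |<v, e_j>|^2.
Σ |<v, e_j>|^2 = 1012/257; ||v||^2 = 4; deficit = 16/257

Write each e_j = u_j / sqrt(<u_j, u_j>) where u_j is the displayed integer vector. Then <v, e_j> = <v, u_j> / sqrt(<u_j, u_j>), so |<v, e_j>|^2 = <v, u_j>^2 / <u_j, u_j>.
Coefficients: <v, e_1> = -2/sqrt(13), <v, e_2> = -32/sqrt(390), <v, e_3> = -88/sqrt(7710).
Square and sum: Σ |<v, e_j>|^2 = 1012/257.
Compute ||v||^2 = v·v = 4.
Deficit = 4 − 1012/257 = 16/257 ≥ 0, confirming Bessel's inequality. (The deficit equals ||v − Σ <v,e_j> e_j||^2, the squared distance from v to span{e_j}.)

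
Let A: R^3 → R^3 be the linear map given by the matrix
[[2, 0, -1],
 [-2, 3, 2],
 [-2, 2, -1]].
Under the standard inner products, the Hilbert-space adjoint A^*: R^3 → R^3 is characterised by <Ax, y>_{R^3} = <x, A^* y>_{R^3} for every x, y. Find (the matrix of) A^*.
A^* = A^T =
[[2, -2, -2],
 [0, 3, 2],
 [-1, 2, -1]]

For real matrices with standard dot products, the defining identity <Ax, y> = <x, A^* y> gives (Ax)^T y = x^T (A^*) y, i.e. x^T A^T y = x^T (A^*) y. Since this holds for all x, y, we must have A^* = A^T. Therefore
A^* =
[[2, -2, -2],
 [0, 3, 2],
 [-1, 2, -1]].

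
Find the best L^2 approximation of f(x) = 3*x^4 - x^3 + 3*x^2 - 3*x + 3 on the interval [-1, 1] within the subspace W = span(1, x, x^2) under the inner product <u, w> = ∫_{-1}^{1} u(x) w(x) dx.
g(x) = 39*x^2/7 - 18*x/5 + 96/35

The best approximation g ∈ W is the orthogonal projection of f onto W. Writing g = a_0 + a_1 x + a_2 x^2, the coefficients solve the normal equations G · a = b where
  G_{ij} = <φ_i, φ_j> and b_i = <f, φ_i>, with φ_0 = 1, φ_1 = x, φ_2 = x^2.
G =
  [2, 0, 2/3]
  [0, 2/3, 0]
  [2/3, 0, 2/5],
b = (46/5, -12/5, 142/35).
Solving gives a_0 = 96/35, a_1 = -18/5, a_2 = 39/7, so
  g(x) = 39*x^2/7 - 18*x/5 + 96/35.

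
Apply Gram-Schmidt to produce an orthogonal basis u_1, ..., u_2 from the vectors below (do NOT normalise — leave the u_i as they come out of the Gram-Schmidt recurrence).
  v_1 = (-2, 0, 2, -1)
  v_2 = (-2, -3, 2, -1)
Orthogonal basis:
  u_1 = (-2, 0, 2, -1)
  u_2 = (0, -3, 0, 0)

Apply the Gram-Schmidt recurrence
  u_1 = v_1
  u_i = v_i − Σ_{j<i} ((v_i · u_j) / (u_j · u_j)) · u_j.

Step by step this gives:
  u_1 = (-2, 0, 2, -1)
  u_2 = (0, -3, 0, 0)

Orthogonality check:
  u_2 · u_1 = 0 (should be 0)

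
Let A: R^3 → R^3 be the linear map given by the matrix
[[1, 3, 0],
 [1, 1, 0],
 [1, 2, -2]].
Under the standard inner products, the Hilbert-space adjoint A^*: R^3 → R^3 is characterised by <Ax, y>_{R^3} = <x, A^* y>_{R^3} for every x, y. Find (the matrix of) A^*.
A^* = A^T =
[[1, 1, 1],
 [3, 1, 2],
 [0, 0, -2]]

For real matrices with standard dot products, the defining identity <Ax, y> = <x, A^* y> gives (Ax)^T y = x^T (A^*) y, i.e. x^T A^T y = x^T (A^*) y. Since this holds for all x, y, we must have A^* = A^T. Therefore
A^* =
[[1, 1, 1],
 [3, 1, 2],
 [0, 0, -2]].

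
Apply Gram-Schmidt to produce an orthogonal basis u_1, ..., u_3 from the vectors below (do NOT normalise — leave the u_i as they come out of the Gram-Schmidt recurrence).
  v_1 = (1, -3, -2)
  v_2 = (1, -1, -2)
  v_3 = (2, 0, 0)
Orthogonal basis:
  u_1 = (1, -3, -2)
  u_2 = (3/7, 5/7, -6/7)
  u_3 = (8/5, 0, 4/5)

Apply the Gram-Schmidt recurrence
  u_1 = v_1
  u_i = v_i − Σ_{j<i} ((v_i · u_j) / (u_j · u_j)) · u_j.

Step by step this gives:
  u_1 = (1, -3, -2)
  u_2 = (3/7, 5/7, -6/7)
  u_3 = (8/5, 0, 4/5)

Orthogonality check:
  u_2 · u_1 = 0 (should be 0)
  u_3 · u_1 = 0 (should be 0)
  u_3 · u_2 = 0 (should be 0)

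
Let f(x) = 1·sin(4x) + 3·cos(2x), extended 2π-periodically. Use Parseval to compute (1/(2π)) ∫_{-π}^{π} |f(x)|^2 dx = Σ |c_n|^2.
Σ |c_n|^2 = 5

Expand |f|^2 and use orthogonality of {sin(nx), cos(mx)} on [-π, π]:
  ∫_{-π}^{π} sin(nx)^2 dx = π, ∫ cos(mx)^2 dx = π, and cross terms integrate to 0.
So ∫_{-π}^{π} f(x)^2 dx = 1^2 · π + 3^2 · π = (1 + 9)π.
Divide by 2π: (1 + 9)/2 = 5.
By Parseval, this equals Σ |c_n|^2.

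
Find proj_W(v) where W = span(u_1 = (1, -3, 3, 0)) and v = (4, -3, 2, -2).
proj_W(v) = (1, -3, 3, 0)

Set up U = [u_1 | ... | u_1] ∈ R^(4×1). The projector onto W = col(U) is P = U (U^T U)^(-1) U^T.
Compute U^T U =
  [19],
and U^T v = (19).
Solve U^T U · c = U^T v for the coefficients: c = (1). The projection is proj_W(v) = U c.
Check: (v - proj_W(v)) · u_1 = 0  (should be 0).
Result: proj_W(v) = (1, -3, 3, 0).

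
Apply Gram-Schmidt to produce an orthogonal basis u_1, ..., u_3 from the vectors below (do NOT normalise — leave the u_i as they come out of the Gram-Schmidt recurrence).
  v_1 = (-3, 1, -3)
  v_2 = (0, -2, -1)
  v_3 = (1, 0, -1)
Orthogonal basis:
  u_1 = (-3, 1, -3)
  u_2 = (3/19, -39/19, -16/19)
  u_3 = (91/94, 39/94, -39/47)

Apply the Gram-Schmidt recurrence
  u_1 = v_1
  u_i = v_i − Σ_{j<i} ((v_i · u_j) / (u_j · u_j)) · u_j.

Step by step this gives:
  u_1 = (-3, 1, -3)
  u_2 = (3/19, -39/19, -16/19)
  u_3 = (91/94, 39/94, -39/47)

Orthogonality check:
  u_2 · u_1 = 0 (should be 0)
  u_3 · u_1 = 0 (should be 0)
  u_3 · u_2 = 0 (should be 0)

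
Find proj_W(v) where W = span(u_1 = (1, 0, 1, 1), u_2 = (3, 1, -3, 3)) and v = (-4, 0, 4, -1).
proj_W(v) = (-181/75, -26/25, 287/75, -181/75)

Set up U = [u_1 | ... | u_2] ∈ R^(4×2). The projector onto W = col(U) is P = U (U^T U)^(-1) U^T.
Compute U^T U =
  [3, 3]
  [3, 28],
and U^T v = (-1, -27).
Solve U^T U · c = U^T v for the coefficients: c = (53/75, -26/25). The projection is proj_W(v) = U c.
Check: (v - proj_W(v)) · u_1 = 0  (should be 0).
Check: (v - proj_W(v)) · u_2 = 0  (should be 0).
Result: proj_W(v) = (-181/75, -26/25, 287/75, -181/75).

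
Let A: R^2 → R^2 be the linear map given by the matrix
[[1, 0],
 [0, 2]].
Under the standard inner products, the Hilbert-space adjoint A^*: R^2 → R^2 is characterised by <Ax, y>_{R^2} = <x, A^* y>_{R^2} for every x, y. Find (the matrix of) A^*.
A^* = A^T =
[[1, 0],
 [0, 2]]

For real matrices with standard dot products, the defining identity <Ax, y> = <x, A^* y> gives (Ax)^T y = x^T (A^*) y, i.e. x^T A^T y = x^T (A^*) y. Since this holds for all x, y, we must have A^* = A^T. Therefore
A^* =
[[1, 0],
 [0, 2]].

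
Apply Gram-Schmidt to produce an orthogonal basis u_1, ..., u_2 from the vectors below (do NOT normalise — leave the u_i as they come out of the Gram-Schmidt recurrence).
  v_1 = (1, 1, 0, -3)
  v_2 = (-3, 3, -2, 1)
Orthogonal basis:
  u_1 = (1, 1, 0, -3)
  u_2 = (-30/11, 36/11, -2, 2/11)

Apply the Gram-Schmidt recurrence
  u_1 = v_1
  u_i = v_i − Σ_{j<i} ((v_i · u_j) / (u_j · u_j)) · u_j.

Step by step this gives:
  u_1 = (1, 1, 0, -3)
  u_2 = (-30/11, 36/11, -2, 2/11)

Orthogonality check:
  u_2 · u_1 = 0 (should be 0)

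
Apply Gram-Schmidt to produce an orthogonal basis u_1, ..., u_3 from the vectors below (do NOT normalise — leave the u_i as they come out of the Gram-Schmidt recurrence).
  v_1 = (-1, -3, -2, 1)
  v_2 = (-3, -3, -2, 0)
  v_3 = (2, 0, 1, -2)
Orthogonal basis:
  u_1 = (-1, -3, -2, 1)
  u_2 = (-29/15, 1/5, 2/15, -16/15)
  u_3 = (36/37, -42/37, 9/37, -72/37)

Apply the Gram-Schmidt recurrence
  u_1 = v_1
  u_i = v_i − Σ_{j<i} ((v_i · u_j) / (u_j · u_j)) · u_j.

Step by step this gives:
  u_1 = (-1, -3, -2, 1)
  u_2 = (-29/15, 1/5, 2/15, -16/15)
  u_3 = (36/37, -42/37, 9/37, -72/37)

Orthogonality check:
  u_2 · u_1 = 0 (should be 0)
  u_3 · u_1 = 0 (should be 0)
  u_3 · u_2 = 0 (should be 0)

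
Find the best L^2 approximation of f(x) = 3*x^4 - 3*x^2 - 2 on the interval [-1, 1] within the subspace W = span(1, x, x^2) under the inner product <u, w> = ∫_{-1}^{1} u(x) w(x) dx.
g(x) = -3*x^2/7 - 79/35

The best approximation g ∈ W is the orthogonal projection of f onto W. Writing g = a_0 + a_1 x + a_2 x^2, the coefficients solve the normal equations G · a = b where
  G_{ij} = <φ_i, φ_j> and b_i = <f, φ_i>, with φ_0 = 1, φ_1 = x, φ_2 = x^2.
G =
  [2, 0, 2/3]
  [0, 2/3, 0]
  [2/3, 0, 2/5],
b = (-24/5, 0, -176/105).
Solving gives a_0 = -79/35, a_1 = 0, a_2 = -3/7, so
  g(x) = -3*x^2/7 - 79/35.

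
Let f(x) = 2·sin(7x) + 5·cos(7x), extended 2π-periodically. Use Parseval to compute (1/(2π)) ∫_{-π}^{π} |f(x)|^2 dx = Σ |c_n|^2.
Σ |c_n|^2 = 29/2

Expand |f|^2 and use orthogonality of {sin(nx), cos(mx)} on [-π, π]:
  ∫_{-π}^{π} sin(nx)^2 dx = π, ∫ cos(mx)^2 dx = π, and cross terms integrate to 0.
So ∫_{-π}^{π} f(x)^2 dx = 2^2 · π + 5^2 · π = (4 + 25)π.
Divide by 2π: (4 + 25)/2 = 29/2.
By Parseval, this equals Σ |c_n|^2.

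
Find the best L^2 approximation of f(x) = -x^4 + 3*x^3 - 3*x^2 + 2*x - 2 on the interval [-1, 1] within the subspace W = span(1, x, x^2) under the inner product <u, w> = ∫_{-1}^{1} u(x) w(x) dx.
g(x) = -27*x^2/7 + 19*x/5 - 67/35

The best approximation g ∈ W is the orthogonal projection of f onto W. Writing g = a_0 + a_1 x + a_2 x^2, the coefficients solve the normal equations G · a = b where
  G_{ij} = <φ_i, φ_j> and b_i = <f, φ_i>, with φ_0 = 1, φ_1 = x, φ_2 = x^2.
G =
  [2, 0, 2/3]
  [0, 2/3, 0]
  [2/3, 0, 2/5],
b = (-32/5, 38/15, -296/105).
Solving gives a_0 = -67/35, a_1 = 19/5, a_2 = -27/7, so
  g(x) = -27*x^2/7 + 19*x/5 - 67/35.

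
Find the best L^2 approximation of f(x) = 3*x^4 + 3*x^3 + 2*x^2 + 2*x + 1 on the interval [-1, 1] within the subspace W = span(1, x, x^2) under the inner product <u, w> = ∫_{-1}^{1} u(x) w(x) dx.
g(x) = 32*x^2/7 + 19*x/5 + 26/35

The best approximation g ∈ W is the orthogonal projection of f onto W. Writing g = a_0 + a_1 x + a_2 x^2, the coefficients solve the normal equations G · a = b where
  G_{ij} = <φ_i, φ_j> and b_i = <f, φ_i>, with φ_0 = 1, φ_1 = x, φ_2 = x^2.
G =
  [2, 0, 2/3]
  [0, 2/3, 0]
  [2/3, 0, 2/5],
b = (68/15, 38/15, 244/105).
Solving gives a_0 = 26/35, a_1 = 19/5, a_2 = 32/7, so
  g(x) = 32*x^2/7 + 19*x/5 + 26/35.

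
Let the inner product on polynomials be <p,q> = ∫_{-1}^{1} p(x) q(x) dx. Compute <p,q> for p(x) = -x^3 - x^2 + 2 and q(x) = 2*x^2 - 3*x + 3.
<p,q> = 196/15

Expand the product: p(x)·q(x) = -2*x^5 + x^4 + x^2 - 6*x + 6.
∫_{-1}^{1} of each monomial x^k gives [2/(k+1) if k even, 0 if k odd]. Integrating term-by-term (or equivalently evaluating the antiderivative F(x) = -x^6/3 + x^5/5 + x^3/3 - 3*x^2 + 6*x at the endpoints):
  F(1) − F(−1) = 16/5 − (-148/15) = 196/15.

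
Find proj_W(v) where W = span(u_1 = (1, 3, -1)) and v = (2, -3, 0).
proj_W(v) = (-7/11, -21/11, 7/11)

Set up U = [u_1 | ... | u_1] ∈ R^(3×1). The projector onto W = col(U) is P = U (U^T U)^(-1) U^T.
Compute U^T U =
  [11],
and U^T v = (-7).
Solve U^T U · c = U^T v for the coefficients: c = (-7/11). The projection is proj_W(v) = U c.
Check: (v - proj_W(v)) · u_1 = 0  (should be 0).
Result: proj_W(v) = (-7/11, -21/11, 7/11).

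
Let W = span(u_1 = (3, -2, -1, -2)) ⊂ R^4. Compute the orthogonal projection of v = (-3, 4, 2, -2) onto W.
proj_W(v) = (-5/2, 5/3, 5/6, 5/3)

Set up U = [u_1 | ... | u_1] ∈ R^(4×1). The projector onto W = col(U) is P = U (U^T U)^(-1) U^T.
Compute U^T U =
  [18],
and U^T v = (-15).
Solve U^T U · c = U^T v for the coefficients: c = (-5/6). The projection is proj_W(v) = U c.
Check: (v - proj_W(v)) · u_1 = 0  (should be 0).
Result: proj_W(v) = (-5/2, 5/3, 5/6, 5/3).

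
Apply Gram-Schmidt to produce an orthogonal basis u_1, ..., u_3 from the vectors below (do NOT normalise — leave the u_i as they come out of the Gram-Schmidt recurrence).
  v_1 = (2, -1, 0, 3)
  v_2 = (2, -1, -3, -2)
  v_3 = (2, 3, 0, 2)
Orthogonal basis:
  u_1 = (2, -1, 0, 3)
  u_2 = (15/7, -15/14, -3, -25/14)
  u_3 = (326/251, 841/251, -105/251, 63/251)

Apply the Gram-Schmidt recurrence
  u_1 = v_1
  u_i = v_i − Σ_{j<i} ((v_i · u_j) / (u_j · u_j)) · u_j.

Step by step this gives:
  u_1 = (2, -1, 0, 3)
  u_2 = (15/7, -15/14, -3, -25/14)
  u_3 = (326/251, 841/251, -105/251, 63/251)

Orthogonality check:
  u_2 · u_1 = 0 (should be 0)
  u_3 · u_1 = 0 (should be 0)
  u_3 · u_2 = 0 (should be 0)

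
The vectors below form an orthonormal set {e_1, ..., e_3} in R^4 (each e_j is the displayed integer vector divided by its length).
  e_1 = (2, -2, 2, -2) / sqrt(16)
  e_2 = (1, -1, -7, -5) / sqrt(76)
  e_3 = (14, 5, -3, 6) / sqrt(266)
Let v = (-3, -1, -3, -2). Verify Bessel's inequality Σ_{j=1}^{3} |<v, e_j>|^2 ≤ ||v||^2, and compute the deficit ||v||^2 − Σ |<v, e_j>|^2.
Σ |<v, e_j>|^2 = 159/7; ||v||^2 = 23; deficit = 2/7

Write each e_j = u_j / sqrt(<u_j, u_j>) where u_j is the displayed integer vector. Then <v, e_j> = <v, u_j> / sqrt(<u_j, u_j>), so |<v, e_j>|^2 = <v, u_j>^2 / <u_j, u_j>.
Coefficients: <v, e_1> = -6/sqrt(16), <v, e_2> = 29/sqrt(76), <v, e_3> = -50/sqrt(266).
Square and sum: Σ |<v, e_j>|^2 = 159/7.
Compute ||v||^2 = v·v = 23.
Deficit = 23 − 159/7 = 2/7 ≥ 0, confirming Bessel's inequality. (The deficit equals ||v − Σ <v,e_j> e_j||^2, the squared distance from v to span{e_j}.)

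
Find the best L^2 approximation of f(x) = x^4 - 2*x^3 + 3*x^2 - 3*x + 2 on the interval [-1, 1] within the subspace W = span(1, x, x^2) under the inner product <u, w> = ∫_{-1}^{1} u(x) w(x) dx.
g(x) = 27*x^2/7 - 21*x/5 + 67/35

The best approximation g ∈ W is the orthogonal projection of f onto W. Writing g = a_0 + a_1 x + a_2 x^2, the coefficients solve the normal equations G · a = b where
  G_{ij} = <φ_i, φ_j> and b_i = <f, φ_i>, with φ_0 = 1, φ_1 = x, φ_2 = x^2.
G =
  [2, 0, 2/3]
  [0, 2/3, 0]
  [2/3, 0, 2/5],
b = (32/5, -14/5, 296/105).
Solving gives a_0 = 67/35, a_1 = -21/5, a_2 = 27/7, so
  g(x) = 27*x^2/7 - 21*x/5 + 67/35.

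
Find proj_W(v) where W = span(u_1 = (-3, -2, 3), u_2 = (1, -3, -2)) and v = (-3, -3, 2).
proj_W(v) = (-61/23, -921/299, 686/299)

Set up U = [u_1 | ... | u_2] ∈ R^(3×2). The projector onto W = col(U) is P = U (U^T U)^(-1) U^T.
Compute U^T U =
  [22, -3]
  [-3, 14],
and U^T v = (21, 2).
Solve U^T U · c = U^T v for the coefficients: c = (300/299, 107/299). The projection is proj_W(v) = U c.
Check: (v - proj_W(v)) · u_1 = 0  (should be 0).
Check: (v - proj_W(v)) · u_2 = 0  (should be 0).
Result: proj_W(v) = (-61/23, -921/299, 686/299).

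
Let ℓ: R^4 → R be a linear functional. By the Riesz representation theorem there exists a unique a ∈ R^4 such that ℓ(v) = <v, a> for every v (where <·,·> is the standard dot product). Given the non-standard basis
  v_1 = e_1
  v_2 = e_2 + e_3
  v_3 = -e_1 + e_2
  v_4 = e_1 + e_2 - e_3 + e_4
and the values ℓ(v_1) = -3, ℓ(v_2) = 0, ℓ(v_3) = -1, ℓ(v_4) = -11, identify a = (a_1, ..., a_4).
a = (-3, -4, 4, 0)

Write a = (a_1, ..., a_4) in the standard basis. For each basis vector v_i, ℓ(v_i) = <v_i, a> is a linear equation in the a_j's. Collect the n equations into a matrix system V a = ℓ, where row i of V is v_i (expressed in the standard basis). Since V is invertible (lower-triangular with 1s on the diagonal, up to permutation), solve by back-substitution:
  V =
[[1, 0, 0, 0],
 [0, 1, 1, 0],
 [-1, 1, 0, 0],
 [1, 1, -1, 1]]
  V a = (-3, 0, -1, -11)
Solving gives a = (-3, -4, 4, 0).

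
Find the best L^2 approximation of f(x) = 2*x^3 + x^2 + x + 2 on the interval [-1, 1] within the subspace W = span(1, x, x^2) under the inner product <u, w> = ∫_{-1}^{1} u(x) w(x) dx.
g(x) = x^2 + 11*x/5 + 2

The best approximation g ∈ W is the orthogonal projection of f onto W. Writing g = a_0 + a_1 x + a_2 x^2, the coefficients solve the normal equations G · a = b where
  G_{ij} = <φ_i, φ_j> and b_i = <f, φ_i>, with φ_0 = 1, φ_1 = x, φ_2 = x^2.
G =
  [2, 0, 2/3]
  [0, 2/3, 0]
  [2/3, 0, 2/5],
b = (14/3, 22/15, 26/15).
Solving gives a_0 = 2, a_1 = 11/5, a_2 = 1, so
  g(x) = x^2 + 11*x/5 + 2.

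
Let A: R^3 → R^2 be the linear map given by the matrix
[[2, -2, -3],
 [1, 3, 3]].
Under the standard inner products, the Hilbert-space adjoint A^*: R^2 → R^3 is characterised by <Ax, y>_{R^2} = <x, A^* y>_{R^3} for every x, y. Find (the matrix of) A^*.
A^* = A^T =
[[2, 1],
 [-2, 3],
 [-3, 3]]

For real matrices with standard dot products, the defining identity <Ax, y> = <x, A^* y> gives (Ax)^T y = x^T (A^*) y, i.e. x^T A^T y = x^T (A^*) y. Since this holds for all x, y, we must have A^* = A^T. Therefore
A^* =
[[2, 1],
 [-2, 3],
 [-3, 3]].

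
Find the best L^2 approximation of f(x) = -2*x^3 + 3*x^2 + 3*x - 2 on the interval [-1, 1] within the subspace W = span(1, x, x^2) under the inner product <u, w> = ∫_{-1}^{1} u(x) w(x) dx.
g(x) = 3*x^2 + 9*x/5 - 2

The best approximation g ∈ W is the orthogonal projection of f onto W. Writing g = a_0 + a_1 x + a_2 x^2, the coefficients solve the normal equations G · a = b where
  G_{ij} = <φ_i, φ_j> and b_i = <f, φ_i>, with φ_0 = 1, φ_1 = x, φ_2 = x^2.
G =
  [2, 0, 2/3]
  [0, 2/3, 0]
  [2/3, 0, 2/5],
b = (-2, 6/5, -2/15).
Solving gives a_0 = -2, a_1 = 9/5, a_2 = 3, so
  g(x) = 3*x^2 + 9*x/5 - 2.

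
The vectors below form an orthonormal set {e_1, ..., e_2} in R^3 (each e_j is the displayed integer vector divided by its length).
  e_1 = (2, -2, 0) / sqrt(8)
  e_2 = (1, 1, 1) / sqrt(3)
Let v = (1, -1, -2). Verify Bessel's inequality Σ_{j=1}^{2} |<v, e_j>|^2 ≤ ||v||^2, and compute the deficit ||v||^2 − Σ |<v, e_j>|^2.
Σ |<v, e_j>|^2 = 10/3; ||v||^2 = 6; deficit = 8/3

Write each e_j = u_j / sqrt(<u_j, u_j>) where u_j is the displayed integer vector. Then <v, e_j> = <v, u_j> / sqrt(<u_j, u_j>), so |<v, e_j>|^2 = <v, u_j>^2 / <u_j, u_j>.
Coefficients: <v, e_1> = 4/sqrt(8), <v, e_2> = -2/sqrt(3).
Square and sum: Σ |<v, e_j>|^2 = 10/3.
Compute ||v||^2 = v·v = 6.
Deficit = 6 − 10/3 = 8/3 ≥ 0, confirming Bessel's inequality. (The deficit equals ||v − Σ <v,e_j> e_j||^2, the squared distance from v to span{e_j}.)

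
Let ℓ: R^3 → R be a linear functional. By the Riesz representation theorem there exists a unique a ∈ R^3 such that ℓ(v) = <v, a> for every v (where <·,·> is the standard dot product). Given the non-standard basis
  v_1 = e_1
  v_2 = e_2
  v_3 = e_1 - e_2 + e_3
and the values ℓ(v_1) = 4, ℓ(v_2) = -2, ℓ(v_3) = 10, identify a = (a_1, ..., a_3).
a = (4, -2, 4)

Write a = (a_1, ..., a_3) in the standard basis. For each basis vector v_i, ℓ(v_i) = <v_i, a> is a linear equation in the a_j's. Collect the n equations into a matrix system V a = ℓ, where row i of V is v_i (expressed in the standard basis). Since V is invertible (lower-triangular with 1s on the diagonal, up to permutation), solve by back-substitution:
  V =
[[1, 0, 0],
 [0, 1, 0],
 [1, -1, 1]]
  V a = (4, -2, 10)
Solving gives a = (4, -2, 4).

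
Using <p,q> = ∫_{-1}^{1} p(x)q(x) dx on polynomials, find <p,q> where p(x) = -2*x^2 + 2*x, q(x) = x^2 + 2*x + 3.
<p,q> = -32/15

Expand the product: p(x)·q(x) = -2*x^4 - 2*x^3 - 2*x^2 + 6*x.
∫_{-1}^{1} of each monomial x^k gives [2/(k+1) if k even, 0 if k odd]. Integrating term-by-term (or equivalently evaluating the antiderivative F(x) = -2*x^5/5 - x^4/2 - 2*x^3/3 + 3*x^2 at the endpoints):
  F(1) − F(−1) = 43/30 − (107/30) = -32/15.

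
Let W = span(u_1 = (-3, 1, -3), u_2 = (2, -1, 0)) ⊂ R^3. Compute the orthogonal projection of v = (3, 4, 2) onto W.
proj_W(v) = (45/46, -1/23, 123/46)

Set up U = [u_1 | ... | u_2] ∈ R^(3×2). The projector onto W = col(U) is P = U (U^T U)^(-1) U^T.
Compute U^T U =
  [19, -7]
  [-7, 5],
and U^T v = (-11, 2).
Solve U^T U · c = U^T v for the coefficients: c = (-41/46, -39/46). The projection is proj_W(v) = U c.
Check: (v - proj_W(v)) · u_1 = 0  (should be 0).
Check: (v - proj_W(v)) · u_2 = 0  (should be 0).
Result: proj_W(v) = (45/46, -1/23, 123/46).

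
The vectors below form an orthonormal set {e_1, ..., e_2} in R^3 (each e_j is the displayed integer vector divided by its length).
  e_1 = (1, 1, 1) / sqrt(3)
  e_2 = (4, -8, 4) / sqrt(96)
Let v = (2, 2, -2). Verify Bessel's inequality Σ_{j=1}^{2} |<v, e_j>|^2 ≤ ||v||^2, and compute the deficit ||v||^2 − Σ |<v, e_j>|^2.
Σ |<v, e_j>|^2 = 4; ||v||^2 = 12; deficit = 8

Write each e_j = u_j / sqrt(<u_j, u_j>) where u_j is the displayed integer vector. Then <v, e_j> = <v, u_j> / sqrt(<u_j, u_j>), so |<v, e_j>|^2 = <v, u_j>^2 / <u_j, u_j>.
Coefficients: <v, e_1> = 2/sqrt(3), <v, e_2> = -16/sqrt(96).
Square and sum: Σ |<v, e_j>|^2 = 4.
Compute ||v||^2 = v·v = 12.
Deficit = 12 − 4 = 8 ≥ 0, confirming Bessel's inequality. (The deficit equals ||v − Σ <v,e_j> e_j||^2, the squared distance from v to span{e_j}.)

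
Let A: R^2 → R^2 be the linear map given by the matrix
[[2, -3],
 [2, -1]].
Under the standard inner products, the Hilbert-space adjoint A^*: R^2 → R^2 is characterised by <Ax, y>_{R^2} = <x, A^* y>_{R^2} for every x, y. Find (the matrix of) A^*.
A^* = A^T =
[[2, 2],
 [-3, -1]]

For real matrices with standard dot products, the defining identity <Ax, y> = <x, A^* y> gives (Ax)^T y = x^T (A^*) y, i.e. x^T A^T y = x^T (A^*) y. Since this holds for all x, y, we must have A^* = A^T. Therefore
A^* =
[[2, 2],
 [-3, -1]].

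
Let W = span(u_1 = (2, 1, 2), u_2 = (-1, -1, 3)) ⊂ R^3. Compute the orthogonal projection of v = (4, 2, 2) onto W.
proj_W(v) = (35/9, 98/45, 91/45)

Set up U = [u_1 | ... | u_2] ∈ R^(3×2). The projector onto W = col(U) is P = U (U^T U)^(-1) U^T.
Compute U^T U =
  [9, 3]
  [3, 11],
and U^T v = (14, 0).
Solve U^T U · c = U^T v for the coefficients: c = (77/45, -7/15). The projection is proj_W(v) = U c.
Check: (v - proj_W(v)) · u_1 = 0  (should be 0).
Check: (v - proj_W(v)) · u_2 = 0  (should be 0).
Result: proj_W(v) = (35/9, 98/45, 91/45).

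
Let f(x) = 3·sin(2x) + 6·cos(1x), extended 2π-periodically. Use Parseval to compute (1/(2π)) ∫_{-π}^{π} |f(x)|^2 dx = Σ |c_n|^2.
Σ |c_n|^2 = 45/2

Expand |f|^2 and use orthogonality of {sin(nx), cos(mx)} on [-π, π]:
  ∫_{-π}^{π} sin(nx)^2 dx = π, ∫ cos(mx)^2 dx = π, and cross terms integrate to 0.
So ∫_{-π}^{π} f(x)^2 dx = 3^2 · π + 6^2 · π = (9 + 36)π.
Divide by 2π: (9 + 36)/2 = 45/2.
By Parseval, this equals Σ |c_n|^2.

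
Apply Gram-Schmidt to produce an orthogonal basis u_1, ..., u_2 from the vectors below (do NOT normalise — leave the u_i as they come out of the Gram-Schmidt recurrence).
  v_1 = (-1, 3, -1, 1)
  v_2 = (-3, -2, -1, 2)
Orthogonal basis:
  u_1 = (-1, 3, -1, 1)
  u_2 = (-3, -2, -1, 2)

Apply the Gram-Schmidt recurrence
  u_1 = v_1
  u_i = v_i − Σ_{j<i} ((v_i · u_j) / (u_j · u_j)) · u_j.

Step by step this gives:
  u_1 = (-1, 3, -1, 1)
  u_2 = (-3, -2, -1, 2)

Orthogonality check:
  u_2 · u_1 = 0 (should be 0)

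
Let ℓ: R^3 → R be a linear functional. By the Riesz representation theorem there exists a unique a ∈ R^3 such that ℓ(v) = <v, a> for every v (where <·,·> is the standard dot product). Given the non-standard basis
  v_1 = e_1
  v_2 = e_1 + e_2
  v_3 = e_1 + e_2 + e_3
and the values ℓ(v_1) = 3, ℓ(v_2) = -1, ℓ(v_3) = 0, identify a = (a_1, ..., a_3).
a = (3, -4, 1)

Write a = (a_1, ..., a_3) in the standard basis. For each basis vector v_i, ℓ(v_i) = <v_i, a> is a linear equation in the a_j's. Collect the n equations into a matrix system V a = ℓ, where row i of V is v_i (expressed in the standard basis). Since V is invertible (lower-triangular with 1s on the diagonal, up to permutation), solve by back-substitution:
  V =
[[1, 0, 0],
 [1, 1, 0],
 [1, 1, 1]]
  V a = (3, -1, 0)
Solving gives a = (3, -4, 1).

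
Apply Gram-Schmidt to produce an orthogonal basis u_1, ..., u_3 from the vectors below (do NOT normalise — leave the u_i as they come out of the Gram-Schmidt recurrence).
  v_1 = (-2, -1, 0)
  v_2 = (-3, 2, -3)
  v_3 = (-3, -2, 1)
Orthogonal basis:
  u_1 = (-2, -1, 0)
  u_2 = (-7/5, 14/5, -3)
  u_3 = (-6/47, 12/47, 14/47)

Apply the Gram-Schmidt recurrence
  u_1 = v_1
  u_i = v_i − Σ_{j<i} ((v_i · u_j) / (u_j · u_j)) · u_j.

Step by step this gives:
  u_1 = (-2, -1, 0)
  u_2 = (-7/5, 14/5, -3)
  u_3 = (-6/47, 12/47, 14/47)

Orthogonality check:
  u_2 · u_1 = 0 (should be 0)
  u_3 · u_1 = 0 (should be 0)
  u_3 · u_2 = 0 (should be 0)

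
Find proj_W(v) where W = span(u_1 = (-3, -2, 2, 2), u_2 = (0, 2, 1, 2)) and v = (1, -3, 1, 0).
proj_W(v) = (-33/37, -68/37, -1/37, -24/37)

Set up U = [u_1 | ... | u_2] ∈ R^(4×2). The projector onto W = col(U) is P = U (U^T U)^(-1) U^T.
Compute U^T U =
  [21, 2]
  [2, 9],
and U^T v = (5, -5).
Solve U^T U · c = U^T v for the coefficients: c = (11/37, -23/37). The projection is proj_W(v) = U c.
Check: (v - proj_W(v)) · u_1 = 0  (should be 0).
Check: (v - proj_W(v)) · u_2 = 0  (should be 0).
Result: proj_W(v) = (-33/37, -68/37, -1/37, -24/37).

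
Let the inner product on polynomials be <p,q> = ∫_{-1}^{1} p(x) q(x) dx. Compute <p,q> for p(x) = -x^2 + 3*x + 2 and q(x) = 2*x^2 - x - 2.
<p,q> = -34/5

Expand the product: p(x)·q(x) = -2*x^4 + 7*x^3 + 3*x^2 - 8*x - 4.
∫_{-1}^{1} of each monomial x^k gives [2/(k+1) if k even, 0 if k odd]. Integrating term-by-term (or equivalently evaluating the antiderivative F(x) = -2*x^5/5 + 7*x^4/4 + x^3 - 4*x^2 - 4*x at the endpoints):
  F(1) − F(−1) = -113/20 − (23/20) = -34/5.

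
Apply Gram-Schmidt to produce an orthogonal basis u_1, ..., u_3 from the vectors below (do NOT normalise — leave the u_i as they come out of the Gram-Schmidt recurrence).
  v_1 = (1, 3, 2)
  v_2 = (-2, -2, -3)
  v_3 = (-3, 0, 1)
Orthogonal basis:
  u_1 = (1, 3, 2)
  u_2 = (-1, 1, -1)
  u_3 = (-95/42, -19/42, 38/21)

Apply the Gram-Schmidt recurrence
  u_1 = v_1
  u_i = v_i − Σ_{j<i} ((v_i · u_j) / (u_j · u_j)) · u_j.

Step by step this gives:
  u_1 = (1, 3, 2)
  u_2 = (-1, 1, -1)
  u_3 = (-95/42, -19/42, 38/21)

Orthogonality check:
  u_2 · u_1 = 0 (should be 0)
  u_3 · u_1 = 0 (should be 0)
  u_3 · u_2 = 0 (should be 0)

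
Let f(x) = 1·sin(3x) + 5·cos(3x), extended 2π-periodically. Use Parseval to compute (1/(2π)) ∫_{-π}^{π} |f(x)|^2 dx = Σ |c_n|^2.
Σ |c_n|^2 = 13

Expand |f|^2 and use orthogonality of {sin(nx), cos(mx)} on [-π, π]:
  ∫_{-π}^{π} sin(nx)^2 dx = π, ∫ cos(mx)^2 dx = π, and cross terms integrate to 0.
So ∫_{-π}^{π} f(x)^2 dx = 1^2 · π + 5^2 · π = (1 + 25)π.
Divide by 2π: (1 + 25)/2 = 13.
By Parseval, this equals Σ |c_n|^2.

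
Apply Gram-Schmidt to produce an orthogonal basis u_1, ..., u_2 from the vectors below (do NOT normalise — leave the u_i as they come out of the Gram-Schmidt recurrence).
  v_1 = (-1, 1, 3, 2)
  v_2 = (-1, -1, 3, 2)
Orthogonal basis:
  u_1 = (-1, 1, 3, 2)
  u_2 = (-2/15, -28/15, 2/5, 4/15)

Apply the Gram-Schmidt recurrence
  u_1 = v_1
  u_i = v_i − Σ_{j<i} ((v_i · u_j) / (u_j · u_j)) · u_j.

Step by step this gives:
  u_1 = (-1, 1, 3, 2)
  u_2 = (-2/15, -28/15, 2/5, 4/15)

Orthogonality check:
  u_2 · u_1 = 0 (should be 0)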